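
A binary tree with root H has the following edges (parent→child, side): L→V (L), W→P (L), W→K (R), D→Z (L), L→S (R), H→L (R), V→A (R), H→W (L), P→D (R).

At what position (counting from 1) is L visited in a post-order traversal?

Post-order visits the left subtree, then the right subtree, then the node.
At H: go left to W.
  At W: go left to P.
    At P: no left child.
    At P: go right to D.
      At D: go left to Z.
        Z is a leaf — visit Z.
      At D: no right child.
      Visit D.
    Visit P.
  At W: go right to K.
    K is a leaf — visit K.
  Visit W.
At H: go right to L.
  At L: go left to V.
    At V: no left child.
    At V: go right to A.
      A is a leaf — visit A.
    Visit V.
  At L: go right to S.
    S is a leaf — visit S.
  Visit L.
Visit H.
Full post-order sequence: Z, D, P, K, W, A, V, S, L, H.

9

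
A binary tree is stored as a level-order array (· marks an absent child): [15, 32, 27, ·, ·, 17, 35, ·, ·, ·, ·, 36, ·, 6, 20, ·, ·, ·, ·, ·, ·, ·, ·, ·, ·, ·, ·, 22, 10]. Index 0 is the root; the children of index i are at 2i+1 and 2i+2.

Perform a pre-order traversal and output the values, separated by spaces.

Pre-order visits the node, then its left subtree, then its right subtree.
Visit 15.
At 15: go left to 32.
  32 is a leaf — visit 32.
At 15: go right to 27.
  Visit 27.
  At 27: go left to 17.
    Visit 17.
    At 17: go left to 36.
      36 is a leaf — visit 36.
    At 17: no right child.
  At 27: go right to 35.
    Visit 35.
    At 35: go left to 6.
      Visit 6.
      At 6: go left to 22.
        22 is a leaf — visit 22.
      At 6: go right to 10.
        10 is a leaf — visit 10.
    At 35: go right to 20.
      20 is a leaf — visit 20.

15 32 27 17 36 35 6 22 10 20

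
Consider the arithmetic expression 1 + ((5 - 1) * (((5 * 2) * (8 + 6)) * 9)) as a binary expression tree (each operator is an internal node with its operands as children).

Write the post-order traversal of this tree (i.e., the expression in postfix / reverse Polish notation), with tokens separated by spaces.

1 5 1 - 5 2 * 8 6 + * 9 * * +

Post-order on an expression tree gives postfix notation: for each operator, emit left operand, right operand, then the operator.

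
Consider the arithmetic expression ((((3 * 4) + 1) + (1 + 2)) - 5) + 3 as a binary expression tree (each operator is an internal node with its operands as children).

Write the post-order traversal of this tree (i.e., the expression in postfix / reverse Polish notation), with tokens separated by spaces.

Post-order on an expression tree gives postfix notation: for each operator, emit left operand, right operand, then the operator.

3 4 * 1 + 1 2 + + 5 - 3 +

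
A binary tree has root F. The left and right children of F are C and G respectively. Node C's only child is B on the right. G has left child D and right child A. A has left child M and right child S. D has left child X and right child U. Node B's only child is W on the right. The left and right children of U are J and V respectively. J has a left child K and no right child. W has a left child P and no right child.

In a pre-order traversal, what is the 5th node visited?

P

Pre-order visits the node, then its left subtree, then its right subtree.
Visit F.
At F: go left to C.
  Visit C.
  At C: no left child.
  At C: go right to B.
    Visit B.
    At B: no left child.
    At B: go right to W.
      Visit W.
      At W: go left to P.
        P is a leaf — visit P.
      At W: no right child.
At F: go right to G.
  Visit G.
  At G: go left to D.
    Visit D.
    At D: go left to X.
      X is a leaf — visit X.
    At D: go right to U.
      Visit U.
      At U: go left to J.
        Visit J.
        At J: go left to K.
          K is a leaf — visit K.
        At J: no right child.
      At U: go right to V.
        V is a leaf — visit V.
  At G: go right to A.
    Visit A.
    At A: go left to M.
      M is a leaf — visit M.
    At A: go right to S.
      S is a leaf — visit S.
Full pre-order sequence: F, C, B, W, P, G, D, X, U, J, K, V, A, M, S.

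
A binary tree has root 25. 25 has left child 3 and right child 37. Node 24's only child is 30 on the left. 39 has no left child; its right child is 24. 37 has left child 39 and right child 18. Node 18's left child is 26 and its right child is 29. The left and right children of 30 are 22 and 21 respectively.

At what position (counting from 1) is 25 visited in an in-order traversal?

2

In-order visits the left subtree, then the node, then the right subtree.
At 25: go left to 3.
  3 is a leaf — visit 3.
Visit 25.
At 25: go right to 37.
  At 37: go left to 39.
    At 39: no left child.
    Visit 39.
    At 39: go right to 24.
      At 24: go left to 30.
        At 30: go left to 22.
          22 is a leaf — visit 22.
        Visit 30.
        At 30: go right to 21.
          21 is a leaf — visit 21.
      Visit 24.
      At 24: no right child.
  Visit 37.
  At 37: go right to 18.
    At 18: go left to 26.
      26 is a leaf — visit 26.
    Visit 18.
    At 18: go right to 29.
      29 is a leaf — visit 29.
Full in-order sequence: 3, 25, 39, 22, 30, 21, 24, 37, 26, 18, 29.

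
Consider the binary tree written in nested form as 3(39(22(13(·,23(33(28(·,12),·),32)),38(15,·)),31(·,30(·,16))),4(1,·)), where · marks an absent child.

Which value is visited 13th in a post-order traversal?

39

Post-order visits the left subtree, then the right subtree, then the node.
At 3: go left to 39.
  At 39: go left to 22.
    At 22: go left to 13.
      At 13: no left child.
      At 13: go right to 23.
        At 23: go left to 33.
          At 33: go left to 28.
            At 28: no left child.
            At 28: go right to 12.
              12 is a leaf — visit 12.
            Visit 28.
          At 33: no right child.
          Visit 33.
        At 23: go right to 32.
          32 is a leaf — visit 32.
        Visit 23.
      Visit 13.
    At 22: go right to 38.
      At 38: go left to 15.
        15 is a leaf — visit 15.
      At 38: no right child.
      Visit 38.
    Visit 22.
  At 39: go right to 31.
    At 31: no left child.
    At 31: go right to 30.
      At 30: no left child.
      At 30: go right to 16.
        16 is a leaf — visit 16.
      Visit 30.
    Visit 31.
  Visit 39.
At 3: go right to 4.
  At 4: go left to 1.
    1 is a leaf — visit 1.
  At 4: no right child.
  Visit 4.
Visit 3.
Full post-order sequence: 12, 28, 33, 32, 23, 13, 15, 38, 22, 16, 30, 31, 39, 1, 4, 3.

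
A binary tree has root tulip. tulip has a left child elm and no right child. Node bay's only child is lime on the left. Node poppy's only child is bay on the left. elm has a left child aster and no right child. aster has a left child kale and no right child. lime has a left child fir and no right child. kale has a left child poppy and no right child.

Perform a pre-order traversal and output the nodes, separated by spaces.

tulip elm aster kale poppy bay lime fir

Pre-order visits the node, then its left subtree, then its right subtree.
Visit tulip.
At tulip: go left to elm.
  Visit elm.
  At elm: go left to aster.
    Visit aster.
    At aster: go left to kale.
      Visit kale.
      At kale: go left to poppy.
        Visit poppy.
        At poppy: go left to bay.
          Visit bay.
          At bay: go left to lime.
            Visit lime.
            At lime: go left to fir.
              fir is a leaf — visit fir.
            At lime: no right child.
          At bay: no right child.
        At poppy: no right child.
      At kale: no right child.
    At aster: no right child.
  At elm: no right child.
At tulip: no right child.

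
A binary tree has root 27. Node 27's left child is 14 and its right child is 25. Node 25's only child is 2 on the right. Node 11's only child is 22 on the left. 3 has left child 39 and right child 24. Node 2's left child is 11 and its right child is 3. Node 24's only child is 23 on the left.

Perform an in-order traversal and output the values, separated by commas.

In-order visits the left subtree, then the node, then the right subtree.
At 27: go left to 14.
  14 is a leaf — visit 14.
Visit 27.
At 27: go right to 25.
  At 25: no left child.
  Visit 25.
  At 25: go right to 2.
    At 2: go left to 11.
      At 11: go left to 22.
        22 is a leaf — visit 22.
      Visit 11.
      At 11: no right child.
    Visit 2.
    At 2: go right to 3.
      At 3: go left to 39.
        39 is a leaf — visit 39.
      Visit 3.
      At 3: go right to 24.
        At 24: go left to 23.
          23 is a leaf — visit 23.
        Visit 24.
        At 24: no right child.

14, 27, 25, 22, 11, 2, 39, 3, 23, 24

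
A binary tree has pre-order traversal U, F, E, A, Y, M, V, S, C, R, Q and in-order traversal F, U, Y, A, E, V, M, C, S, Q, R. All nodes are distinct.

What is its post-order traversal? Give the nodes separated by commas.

The first element of pre-order is the root; it splits in-order into left and right subtrees.
Root U: left subtree has 1 node {F}, right has 9 {Y, A, E, V, M, C, S, Q, R}.
  Root E: left subtree has 2 nodes {Y, A}, right has 6 {V, M, C, S, Q, R}.
    Root A: left subtree has 1 node {Y}, right has 0 { }.
    Root M: left subtree has 1 node {V}, right has 4 {C, S, Q, R}.
      Root S: left subtree has 1 node {C}, right has 2 {Q, R}.
        Root R: left subtree has 1 node {Q}, right has 0 { }.

F, Y, A, V, C, Q, R, S, M, E, U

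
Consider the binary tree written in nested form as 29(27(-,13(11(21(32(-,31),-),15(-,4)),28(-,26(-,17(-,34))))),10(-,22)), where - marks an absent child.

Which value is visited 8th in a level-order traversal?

21

Level-order visits nodes level by level from the root, left to right within each level.
Level 0: 29
Level 1: 27, 10
Level 2: 13, 22
Level 3: 11, 28
Level 4: 21, 15, 26
Level 5: 32, 4, 17
Level 6: 31, 34
Full level-order sequence: 29, 27, 10, 13, 22, 11, 28, 21, 15, 26, 32, 4, 17, 31, 34.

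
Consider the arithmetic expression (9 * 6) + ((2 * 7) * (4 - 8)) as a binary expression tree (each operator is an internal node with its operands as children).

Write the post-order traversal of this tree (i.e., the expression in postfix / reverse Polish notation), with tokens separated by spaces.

9 6 * 2 7 * 4 8 - * +

Post-order on an expression tree gives postfix notation: for each operator, emit left operand, right operand, then the operator.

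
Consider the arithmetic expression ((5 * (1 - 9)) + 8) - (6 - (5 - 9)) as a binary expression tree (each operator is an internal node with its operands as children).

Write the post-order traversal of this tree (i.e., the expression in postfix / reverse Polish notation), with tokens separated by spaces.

Post-order on an expression tree gives postfix notation: for each operator, emit left operand, right operand, then the operator.

5 1 9 - * 8 + 6 5 9 - - -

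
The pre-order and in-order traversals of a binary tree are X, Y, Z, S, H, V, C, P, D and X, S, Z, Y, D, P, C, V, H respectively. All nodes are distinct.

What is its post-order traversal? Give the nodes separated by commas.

S, Z, D, P, C, V, H, Y, X

The first element of pre-order is the root; it splits in-order into left and right subtrees.
Root X: left subtree has 0 nodes { }, right has 8 {S, Z, Y, D, P, C, V, H}.
  Root Y: left subtree has 2 nodes {S, Z}, right has 5 {D, P, C, V, H}.
    Root Z: left subtree has 1 node {S}, right has 0 { }.
    Root H: left subtree has 4 nodes {D, P, C, V}, right has 0 { }.
      Root V: left subtree has 3 nodes {D, P, C}, right has 0 { }.
        Root C: left subtree has 2 nodes {D, P}, right has 0 { }.
          Root P: left subtree has 1 node {D}, right has 0 { }.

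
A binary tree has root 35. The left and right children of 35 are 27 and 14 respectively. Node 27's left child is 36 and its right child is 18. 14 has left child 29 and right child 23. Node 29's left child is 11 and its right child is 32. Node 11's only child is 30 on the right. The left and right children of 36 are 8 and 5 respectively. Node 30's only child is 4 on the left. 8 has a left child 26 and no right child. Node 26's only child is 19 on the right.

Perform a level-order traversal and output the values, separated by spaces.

Level-order visits nodes level by level from the root, left to right within each level.
Level 0: 35
Level 1: 27, 14
Level 2: 36, 18, 29, 23
Level 3: 8, 5, 11, 32
Level 4: 26, 30
Level 5: 19, 4

35 27 14 36 18 29 23 8 5 11 32 26 30 19 4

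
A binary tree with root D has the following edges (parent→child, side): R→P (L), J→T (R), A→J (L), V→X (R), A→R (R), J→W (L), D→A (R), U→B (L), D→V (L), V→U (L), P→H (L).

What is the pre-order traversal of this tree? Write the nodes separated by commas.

Pre-order visits the node, then its left subtree, then its right subtree.
Visit D.
At D: go left to V.
  Visit V.
  At V: go left to U.
    Visit U.
    At U: go left to B.
      B is a leaf — visit B.
    At U: no right child.
  At V: go right to X.
    X is a leaf — visit X.
At D: go right to A.
  Visit A.
  At A: go left to J.
    Visit J.
    At J: go left to W.
      W is a leaf — visit W.
    At J: go right to T.
      T is a leaf — visit T.
  At A: go right to R.
    Visit R.
    At R: go left to P.
      Visit P.
      At P: go left to H.
        H is a leaf — visit H.
      At P: no right child.
    At R: no right child.

D, V, U, B, X, A, J, W, T, R, P, H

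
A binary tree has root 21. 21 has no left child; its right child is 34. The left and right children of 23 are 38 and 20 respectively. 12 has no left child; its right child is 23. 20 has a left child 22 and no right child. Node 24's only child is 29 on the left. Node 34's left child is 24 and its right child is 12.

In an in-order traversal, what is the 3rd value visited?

In-order visits the left subtree, then the node, then the right subtree.
At 21: no left child.
Visit 21.
At 21: go right to 34.
  At 34: go left to 24.
    At 24: go left to 29.
      29 is a leaf — visit 29.
    Visit 24.
    At 24: no right child.
  Visit 34.
  At 34: go right to 12.
    At 12: no left child.
    Visit 12.
    At 12: go right to 23.
      At 23: go left to 38.
        38 is a leaf — visit 38.
      Visit 23.
      At 23: go right to 20.
        At 20: go left to 22.
          22 is a leaf — visit 22.
        Visit 20.
        At 20: no right child.
Full in-order sequence: 21, 29, 24, 34, 12, 38, 23, 22, 20.

24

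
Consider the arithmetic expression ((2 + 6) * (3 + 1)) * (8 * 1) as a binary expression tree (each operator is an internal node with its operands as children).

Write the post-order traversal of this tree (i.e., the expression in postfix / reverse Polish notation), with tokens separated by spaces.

Post-order on an expression tree gives postfix notation: for each operator, emit left operand, right operand, then the operator.

2 6 + 3 1 + * 8 1 * *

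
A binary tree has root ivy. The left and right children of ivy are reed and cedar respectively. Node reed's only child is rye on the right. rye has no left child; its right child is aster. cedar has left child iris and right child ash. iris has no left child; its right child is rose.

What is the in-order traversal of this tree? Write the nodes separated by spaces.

In-order visits the left subtree, then the node, then the right subtree.
At ivy: go left to reed.
  At reed: no left child.
  Visit reed.
  At reed: go right to rye.
    At rye: no left child.
    Visit rye.
    At rye: go right to aster.
      aster is a leaf — visit aster.
Visit ivy.
At ivy: go right to cedar.
  At cedar: go left to iris.
    At iris: no left child.
    Visit iris.
    At iris: go right to rose.
      rose is a leaf — visit rose.
  Visit cedar.
  At cedar: go right to ash.
    ash is a leaf — visit ash.

reed rye aster ivy iris rose cedar ash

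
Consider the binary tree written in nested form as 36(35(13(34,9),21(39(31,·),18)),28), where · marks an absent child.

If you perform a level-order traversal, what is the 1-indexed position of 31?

Level-order visits nodes level by level from the root, left to right within each level.
Level 0: 36
Level 1: 35, 28
Level 2: 13, 21
Level 3: 34, 9, 39, 18
Level 4: 31
Full level-order sequence: 36, 35, 28, 13, 21, 34, 9, 39, 18, 31.

10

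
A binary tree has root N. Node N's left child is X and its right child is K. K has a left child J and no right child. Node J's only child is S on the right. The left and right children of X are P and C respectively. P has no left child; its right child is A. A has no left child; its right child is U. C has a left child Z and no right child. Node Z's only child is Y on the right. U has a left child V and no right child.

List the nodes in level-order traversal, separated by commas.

N, X, K, P, C, J, A, Z, S, U, Y, V

Level-order visits nodes level by level from the root, left to right within each level.
Level 0: N
Level 1: X, K
Level 2: P, C, J
Level 3: A, Z, S
Level 4: U, Y
Level 5: V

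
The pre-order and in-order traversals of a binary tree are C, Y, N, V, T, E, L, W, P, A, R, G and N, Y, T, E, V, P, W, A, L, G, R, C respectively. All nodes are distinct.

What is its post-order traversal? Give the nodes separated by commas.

The first element of pre-order is the root; it splits in-order into left and right subtrees.
Root C: left subtree has 11 nodes {N, Y, T, E, V, P, W, A, L, G, R}, right has 0 { }.
  Root Y: left subtree has 1 node {N}, right has 9 {T, E, V, P, W, A, L, G, R}.
    Root V: left subtree has 2 nodes {T, E}, right has 6 {P, W, A, L, G, R}.
      Root T: left subtree has 0 nodes { }, right has 1 {E}.
      Root L: left subtree has 3 nodes {P, W, A}, right has 2 {G, R}.
        Root W: left subtree has 1 node {P}, right has 1 {A}.
        Root R: left subtree has 1 node {G}, right has 0 { }.

N, E, T, P, A, W, G, R, L, V, Y, C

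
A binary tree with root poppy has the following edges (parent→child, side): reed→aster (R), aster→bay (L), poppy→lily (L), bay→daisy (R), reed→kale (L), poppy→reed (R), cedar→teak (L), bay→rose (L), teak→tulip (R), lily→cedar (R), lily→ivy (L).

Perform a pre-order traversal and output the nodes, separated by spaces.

Pre-order visits the node, then its left subtree, then its right subtree.
Visit poppy.
At poppy: go left to lily.
  Visit lily.
  At lily: go left to ivy.
    ivy is a leaf — visit ivy.
  At lily: go right to cedar.
    Visit cedar.
    At cedar: go left to teak.
      Visit teak.
      At teak: no left child.
      At teak: go right to tulip.
        tulip is a leaf — visit tulip.
    At cedar: no right child.
At poppy: go right to reed.
  Visit reed.
  At reed: go left to kale.
    kale is a leaf — visit kale.
  At reed: go right to aster.
    Visit aster.
    At aster: go left to bay.
      Visit bay.
      At bay: go left to rose.
        rose is a leaf — visit rose.
      At bay: go right to daisy.
        daisy is a leaf — visit daisy.
    At aster: no right child.

poppy lily ivy cedar teak tulip reed kale aster bay rose daisy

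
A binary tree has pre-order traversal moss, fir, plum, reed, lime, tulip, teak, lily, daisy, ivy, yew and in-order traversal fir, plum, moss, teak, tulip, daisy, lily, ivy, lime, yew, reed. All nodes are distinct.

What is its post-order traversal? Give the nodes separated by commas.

plum, fir, teak, daisy, ivy, lily, tulip, yew, lime, reed, moss

The first element of pre-order is the root; it splits in-order into left and right subtrees.
Root moss: left subtree has 2 nodes {fir, plum}, right has 8 {teak, tulip, daisy, lily, ivy, lime, yew, reed}.
  Root fir: left subtree has 0 nodes { }, right has 1 {plum}.
  Root reed: left subtree has 7 nodes {teak, tulip, daisy, lily, ivy, lime, yew}, right has 0 { }.
    Root lime: left subtree has 5 nodes {teak, tulip, daisy, lily, ivy}, right has 1 {yew}.
      Root tulip: left subtree has 1 node {teak}, right has 3 {daisy, lily, ivy}.
        Root lily: left subtree has 1 node {daisy}, right has 1 {ivy}.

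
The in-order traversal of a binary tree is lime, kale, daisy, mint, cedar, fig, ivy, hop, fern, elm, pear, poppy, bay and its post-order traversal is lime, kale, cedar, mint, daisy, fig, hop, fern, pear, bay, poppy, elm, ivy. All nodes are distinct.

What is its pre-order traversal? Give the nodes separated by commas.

ivy, fig, daisy, kale, lime, mint, cedar, elm, fern, hop, poppy, pear, bay

The last element of post-order is the root; it splits in-order into left and right subtrees.
Root ivy: left subtree has 6 nodes {lime, kale, daisy, mint, cedar, fig}, right has 6 {hop, fern, elm, pear, poppy, bay}.
  Root fig: left subtree has 5 nodes {lime, kale, daisy, mint, cedar}, right has 0 { }.
    Root daisy: left subtree has 2 nodes {lime, kale}, right has 2 {mint, cedar}.
      Root kale: left subtree has 1 node {lime}, right has 0 { }.
      Root mint: left subtree has 0 nodes { }, right has 1 {cedar}.
  Root elm: left subtree has 2 nodes {hop, fern}, right has 3 {pear, poppy, bay}.
    Root fern: left subtree has 1 node {hop}, right has 0 { }.
    Root poppy: left subtree has 1 node {pear}, right has 1 {bay}.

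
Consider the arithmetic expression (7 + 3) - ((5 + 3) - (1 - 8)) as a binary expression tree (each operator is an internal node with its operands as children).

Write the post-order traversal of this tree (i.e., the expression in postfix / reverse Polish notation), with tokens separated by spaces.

7 3 + 5 3 + 1 8 - - -

Post-order on an expression tree gives postfix notation: for each operator, emit left operand, right operand, then the operator.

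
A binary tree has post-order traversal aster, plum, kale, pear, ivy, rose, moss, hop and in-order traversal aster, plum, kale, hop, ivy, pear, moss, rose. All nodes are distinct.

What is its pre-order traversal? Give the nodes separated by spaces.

hop kale plum aster moss ivy pear rose

The last element of post-order is the root; it splits in-order into left and right subtrees.
Root hop: left subtree has 3 nodes {aster, plum, kale}, right has 4 {ivy, pear, moss, rose}.
  Root kale: left subtree has 2 nodes {aster, plum}, right has 0 { }.
    Root plum: left subtree has 1 node {aster}, right has 0 { }.
  Root moss: left subtree has 2 nodes {ivy, pear}, right has 1 {rose}.
    Root ivy: left subtree has 0 nodes { }, right has 1 {pear}.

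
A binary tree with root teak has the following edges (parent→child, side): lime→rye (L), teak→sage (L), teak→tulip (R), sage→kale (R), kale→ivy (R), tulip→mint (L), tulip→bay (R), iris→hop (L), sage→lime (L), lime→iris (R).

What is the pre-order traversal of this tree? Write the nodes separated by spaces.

Pre-order visits the node, then its left subtree, then its right subtree.
Visit teak.
At teak: go left to sage.
  Visit sage.
  At sage: go left to lime.
    Visit lime.
    At lime: go left to rye.
      rye is a leaf — visit rye.
    At lime: go right to iris.
      Visit iris.
      At iris: go left to hop.
        hop is a leaf — visit hop.
      At iris: no right child.
  At sage: go right to kale.
    Visit kale.
    At kale: no left child.
    At kale: go right to ivy.
      ivy is a leaf — visit ivy.
At teak: go right to tulip.
  Visit tulip.
  At tulip: go left to mint.
    mint is a leaf — visit mint.
  At tulip: go right to bay.
    bay is a leaf — visit bay.

teak sage lime rye iris hop kale ivy tulip mint bay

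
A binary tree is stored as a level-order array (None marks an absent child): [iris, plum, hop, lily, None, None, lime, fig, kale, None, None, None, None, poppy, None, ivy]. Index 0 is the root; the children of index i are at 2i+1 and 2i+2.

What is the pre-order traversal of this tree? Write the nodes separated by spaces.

Pre-order visits the node, then its left subtree, then its right subtree.
Visit iris.
At iris: go left to plum.
  Visit plum.
  At plum: go left to lily.
    Visit lily.
    At lily: go left to fig.
      Visit fig.
      At fig: go left to ivy.
        ivy is a leaf — visit ivy.
      At fig: no right child.
    At lily: go right to kale.
      kale is a leaf — visit kale.
  At plum: no right child.
At iris: go right to hop.
  Visit hop.
  At hop: no left child.
  At hop: go right to lime.
    Visit lime.
    At lime: go left to poppy.
      poppy is a leaf — visit poppy.
    At lime: no right child.

iris plum lily fig ivy kale hop lime poppy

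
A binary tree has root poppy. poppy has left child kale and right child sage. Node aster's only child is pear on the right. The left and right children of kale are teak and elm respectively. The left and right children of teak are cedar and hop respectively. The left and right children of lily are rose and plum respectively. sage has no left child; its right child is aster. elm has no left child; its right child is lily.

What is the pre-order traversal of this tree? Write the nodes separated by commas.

poppy, kale, teak, cedar, hop, elm, lily, rose, plum, sage, aster, pear

Pre-order visits the node, then its left subtree, then its right subtree.
Visit poppy.
At poppy: go left to kale.
  Visit kale.
  At kale: go left to teak.
    Visit teak.
    At teak: go left to cedar.
      cedar is a leaf — visit cedar.
    At teak: go right to hop.
      hop is a leaf — visit hop.
  At kale: go right to elm.
    Visit elm.
    At elm: no left child.
    At elm: go right to lily.
      Visit lily.
      At lily: go left to rose.
        rose is a leaf — visit rose.
      At lily: go right to plum.
        plum is a leaf — visit plum.
At poppy: go right to sage.
  Visit sage.
  At sage: no left child.
  At sage: go right to aster.
    Visit aster.
    At aster: no left child.
    At aster: go right to pear.
      pear is a leaf — visit pear.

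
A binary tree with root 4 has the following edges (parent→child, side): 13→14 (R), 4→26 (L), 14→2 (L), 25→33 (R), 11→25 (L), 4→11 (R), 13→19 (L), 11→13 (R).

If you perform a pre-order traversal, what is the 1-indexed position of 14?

8

Pre-order visits the node, then its left subtree, then its right subtree.
Visit 4.
At 4: go left to 26.
  26 is a leaf — visit 26.
At 4: go right to 11.
  Visit 11.
  At 11: go left to 25.
    Visit 25.
    At 25: no left child.
    At 25: go right to 33.
      33 is a leaf — visit 33.
  At 11: go right to 13.
    Visit 13.
    At 13: go left to 19.
      19 is a leaf — visit 19.
    At 13: go right to 14.
      Visit 14.
      At 14: go left to 2.
        2 is a leaf — visit 2.
      At 14: no right child.
Full pre-order sequence: 4, 26, 11, 25, 33, 13, 19, 14, 2.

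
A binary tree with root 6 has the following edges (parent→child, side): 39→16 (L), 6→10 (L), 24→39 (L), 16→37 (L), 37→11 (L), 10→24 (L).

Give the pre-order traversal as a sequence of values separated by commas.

6, 10, 24, 39, 16, 37, 11

Pre-order visits the node, then its left subtree, then its right subtree.
Visit 6.
At 6: go left to 10.
  Visit 10.
  At 10: go left to 24.
    Visit 24.
    At 24: go left to 39.
      Visit 39.
      At 39: go left to 16.
        Visit 16.
        At 16: go left to 37.
          Visit 37.
          At 37: go left to 11.
            11 is a leaf — visit 11.
          At 37: no right child.
        At 16: no right child.
      At 39: no right child.
    At 24: no right child.
  At 10: no right child.
At 6: no right child.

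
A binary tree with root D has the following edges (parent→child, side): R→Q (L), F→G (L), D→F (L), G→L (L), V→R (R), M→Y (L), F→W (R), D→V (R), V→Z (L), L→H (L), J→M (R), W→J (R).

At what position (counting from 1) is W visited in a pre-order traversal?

Pre-order visits the node, then its left subtree, then its right subtree.
Visit D.
At D: go left to F.
  Visit F.
  At F: go left to G.
    Visit G.
    At G: go left to L.
      Visit L.
      At L: go left to H.
        H is a leaf — visit H.
      At L: no right child.
    At G: no right child.
  At F: go right to W.
    Visit W.
    At W: no left child.
    At W: go right to J.
      Visit J.
      At J: no left child.
      At J: go right to M.
        Visit M.
        At M: go left to Y.
          Y is a leaf — visit Y.
        At M: no right child.
At D: go right to V.
  Visit V.
  At V: go left to Z.
    Z is a leaf — visit Z.
  At V: go right to R.
    Visit R.
    At R: go left to Q.
      Q is a leaf — visit Q.
    At R: no right child.
Full pre-order sequence: D, F, G, L, H, W, J, M, Y, V, Z, R, Q.

6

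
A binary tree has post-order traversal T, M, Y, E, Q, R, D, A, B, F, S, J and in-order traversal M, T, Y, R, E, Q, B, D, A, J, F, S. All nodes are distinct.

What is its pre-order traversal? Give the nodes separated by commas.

The last element of post-order is the root; it splits in-order into left and right subtrees.
Root J: left subtree has 9 nodes {M, T, Y, R, E, Q, B, D, A}, right has 2 {F, S}.
  Root B: left subtree has 6 nodes {M, T, Y, R, E, Q}, right has 2 {D, A}.
    Root R: left subtree has 3 nodes {M, T, Y}, right has 2 {E, Q}.
      Root Y: left subtree has 2 nodes {M, T}, right has 0 { }.
        Root M: left subtree has 0 nodes { }, right has 1 {T}.
      Root Q: left subtree has 1 node {E}, right has 0 { }.
    Root A: left subtree has 1 node {D}, right has 0 { }.
  Root S: left subtree has 1 node {F}, right has 0 { }.

J, B, R, Y, M, T, Q, E, A, D, S, F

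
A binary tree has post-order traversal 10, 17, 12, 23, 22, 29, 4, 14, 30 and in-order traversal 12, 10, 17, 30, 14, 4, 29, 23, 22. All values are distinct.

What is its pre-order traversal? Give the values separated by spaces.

30 12 17 10 14 4 29 22 23

The last element of post-order is the root; it splits in-order into left and right subtrees.
Root 30: left subtree has 3 nodes {12, 10, 17}, right has 5 {14, 4, 29, 23, 22}.
  Root 12: left subtree has 0 nodes { }, right has 2 {10, 17}.
    Root 17: left subtree has 1 node {10}, right has 0 { }.
  Root 14: left subtree has 0 nodes { }, right has 4 {4, 29, 23, 22}.
    Root 4: left subtree has 0 nodes { }, right has 3 {29, 23, 22}.
      Root 29: left subtree has 0 nodes { }, right has 2 {23, 22}.
        Root 22: left subtree has 1 node {23}, right has 0 { }.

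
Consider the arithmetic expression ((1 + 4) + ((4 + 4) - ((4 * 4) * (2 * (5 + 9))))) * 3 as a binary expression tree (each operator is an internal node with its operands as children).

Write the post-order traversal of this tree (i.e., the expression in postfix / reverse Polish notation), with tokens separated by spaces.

Post-order on an expression tree gives postfix notation: for each operator, emit left operand, right operand, then the operator.

1 4 + 4 4 + 4 4 * 2 5 9 + * * - + 3 *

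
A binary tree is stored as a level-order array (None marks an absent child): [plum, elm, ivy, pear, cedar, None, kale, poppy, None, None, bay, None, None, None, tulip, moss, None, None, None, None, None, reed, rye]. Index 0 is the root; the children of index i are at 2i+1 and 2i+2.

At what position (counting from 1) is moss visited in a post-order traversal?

1

Post-order visits the left subtree, then the right subtree, then the node.
At plum: go left to elm.
  At elm: go left to pear.
    At pear: go left to poppy.
      At poppy: go left to moss.
        moss is a leaf — visit moss.
      At poppy: no right child.
      Visit poppy.
    At pear: no right child.
    Visit pear.
  At elm: go right to cedar.
    At cedar: no left child.
    At cedar: go right to bay.
      At bay: go left to reed.
        reed is a leaf — visit reed.
      At bay: go right to rye.
        rye is a leaf — visit rye.
      Visit bay.
    Visit cedar.
  Visit elm.
At plum: go right to ivy.
  At ivy: no left child.
  At ivy: go right to kale.
    At kale: no left child.
    At kale: go right to tulip.
      tulip is a leaf — visit tulip.
    Visit kale.
  Visit ivy.
Visit plum.
Full post-order sequence: moss, poppy, pear, reed, rye, bay, cedar, elm, tulip, kale, ivy, plum.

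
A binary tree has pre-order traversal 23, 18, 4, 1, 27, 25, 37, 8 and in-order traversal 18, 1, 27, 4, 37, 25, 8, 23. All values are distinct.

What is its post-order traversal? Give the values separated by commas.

27, 1, 37, 8, 25, 4, 18, 23

The first element of pre-order is the root; it splits in-order into left and right subtrees.
Root 23: left subtree has 7 nodes {18, 1, 27, 4, 37, 25, 8}, right has 0 { }.
  Root 18: left subtree has 0 nodes { }, right has 6 {1, 27, 4, 37, 25, 8}.
    Root 4: left subtree has 2 nodes {1, 27}, right has 3 {37, 25, 8}.
      Root 1: left subtree has 0 nodes { }, right has 1 {27}.
      Root 25: left subtree has 1 node {37}, right has 1 {8}.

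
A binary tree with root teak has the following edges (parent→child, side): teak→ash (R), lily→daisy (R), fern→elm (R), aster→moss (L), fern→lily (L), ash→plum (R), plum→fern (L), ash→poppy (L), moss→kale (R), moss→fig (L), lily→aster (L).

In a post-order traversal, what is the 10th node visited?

plum

Post-order visits the left subtree, then the right subtree, then the node.
At teak: no left child.
At teak: go right to ash.
  At ash: go left to poppy.
    poppy is a leaf — visit poppy.
  At ash: go right to plum.
    At plum: go left to fern.
      At fern: go left to lily.
        At lily: go left to aster.
          At aster: go left to moss.
            At moss: go left to fig.
              fig is a leaf — visit fig.
            At moss: go right to kale.
              kale is a leaf — visit kale.
            Visit moss.
          At aster: no right child.
          Visit aster.
        At lily: go right to daisy.
          daisy is a leaf — visit daisy.
        Visit lily.
      At fern: go right to elm.
        elm is a leaf — visit elm.
      Visit fern.
    At plum: no right child.
    Visit plum.
  Visit ash.
Visit teak.
Full post-order sequence: poppy, fig, kale, moss, aster, daisy, lily, elm, fern, plum, ash, teak.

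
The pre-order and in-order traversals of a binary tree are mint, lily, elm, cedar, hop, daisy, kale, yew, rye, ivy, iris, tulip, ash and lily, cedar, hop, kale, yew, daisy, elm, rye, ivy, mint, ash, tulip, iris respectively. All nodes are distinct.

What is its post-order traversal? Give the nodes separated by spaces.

The first element of pre-order is the root; it splits in-order into left and right subtrees.
Root mint: left subtree has 9 nodes {lily, cedar, hop, kale, yew, daisy, elm, rye, ivy}, right has 3 {ash, tulip, iris}.
  Root lily: left subtree has 0 nodes { }, right has 8 {cedar, hop, kale, yew, daisy, elm, rye, ivy}.
    Root elm: left subtree has 5 nodes {cedar, hop, kale, yew, daisy}, right has 2 {rye, ivy}.
      Root cedar: left subtree has 0 nodes { }, right has 4 {hop, kale, yew, daisy}.
        Root hop: left subtree has 0 nodes { }, right has 3 {kale, yew, daisy}.
          Root daisy: left subtree has 2 nodes {kale, yew}, right has 0 { }.
            Root kale: left subtree has 0 nodes { }, right has 1 {yew}.
      Root rye: left subtree has 0 nodes { }, right has 1 {ivy}.
  Root iris: left subtree has 2 nodes {ash, tulip}, right has 0 { }.
    Root tulip: left subtree has 1 node {ash}, right has 0 { }.

yew kale daisy hop cedar ivy rye elm lily ash tulip iris mint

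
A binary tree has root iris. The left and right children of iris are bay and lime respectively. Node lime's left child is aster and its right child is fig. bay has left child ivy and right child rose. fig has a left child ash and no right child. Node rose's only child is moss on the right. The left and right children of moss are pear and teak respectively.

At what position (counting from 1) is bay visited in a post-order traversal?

6

Post-order visits the left subtree, then the right subtree, then the node.
At iris: go left to bay.
  At bay: go left to ivy.
    ivy is a leaf — visit ivy.
  At bay: go right to rose.
    At rose: no left child.
    At rose: go right to moss.
      At moss: go left to pear.
        pear is a leaf — visit pear.
      At moss: go right to teak.
        teak is a leaf — visit teak.
      Visit moss.
    Visit rose.
  Visit bay.
At iris: go right to lime.
  At lime: go left to aster.
    aster is a leaf — visit aster.
  At lime: go right to fig.
    At fig: go left to ash.
      ash is a leaf — visit ash.
    At fig: no right child.
    Visit fig.
  Visit lime.
Visit iris.
Full post-order sequence: ivy, pear, teak, moss, rose, bay, aster, ash, fig, lime, iris.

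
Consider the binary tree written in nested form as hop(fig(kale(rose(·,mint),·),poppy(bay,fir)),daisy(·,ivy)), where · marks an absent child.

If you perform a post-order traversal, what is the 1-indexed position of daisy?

Post-order visits the left subtree, then the right subtree, then the node.
At hop: go left to fig.
  At fig: go left to kale.
    At kale: go left to rose.
      At rose: no left child.
      At rose: go right to mint.
        mint is a leaf — visit mint.
      Visit rose.
    At kale: no right child.
    Visit kale.
  At fig: go right to poppy.
    At poppy: go left to bay.
      bay is a leaf — visit bay.
    At poppy: go right to fir.
      fir is a leaf — visit fir.
    Visit poppy.
  Visit fig.
At hop: go right to daisy.
  At daisy: no left child.
  At daisy: go right to ivy.
    ivy is a leaf — visit ivy.
  Visit daisy.
Visit hop.
Full post-order sequence: mint, rose, kale, bay, fir, poppy, fig, ivy, daisy, hop.

9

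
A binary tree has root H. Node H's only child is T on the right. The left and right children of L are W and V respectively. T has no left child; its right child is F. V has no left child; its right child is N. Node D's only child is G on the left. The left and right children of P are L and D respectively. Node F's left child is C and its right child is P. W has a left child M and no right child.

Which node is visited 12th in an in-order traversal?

D

In-order visits the left subtree, then the node, then the right subtree.
At H: no left child.
Visit H.
At H: go right to T.
  At T: no left child.
  Visit T.
  At T: go right to F.
    At F: go left to C.
      C is a leaf — visit C.
    Visit F.
    At F: go right to P.
      At P: go left to L.
        At L: go left to W.
          At W: go left to M.
            M is a leaf — visit M.
          Visit W.
          At W: no right child.
        Visit L.
        At L: go right to V.
          At V: no left child.
          Visit V.
          At V: go right to N.
            N is a leaf — visit N.
      Visit P.
      At P: go right to D.
        At D: go left to G.
          G is a leaf — visit G.
        Visit D.
        At D: no right child.
Full in-order sequence: H, T, C, F, M, W, L, V, N, P, G, D.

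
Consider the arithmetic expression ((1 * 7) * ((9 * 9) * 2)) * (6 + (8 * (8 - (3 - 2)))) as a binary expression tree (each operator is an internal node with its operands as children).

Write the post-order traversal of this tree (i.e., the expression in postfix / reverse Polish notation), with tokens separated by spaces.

1 7 * 9 9 * 2 * * 6 8 8 3 2 - - * + *

Post-order on an expression tree gives postfix notation: for each operator, emit left operand, right operand, then the operator.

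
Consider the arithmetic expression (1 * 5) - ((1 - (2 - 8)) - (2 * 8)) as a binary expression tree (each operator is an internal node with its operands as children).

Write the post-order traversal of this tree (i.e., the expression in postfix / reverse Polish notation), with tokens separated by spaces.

1 5 * 1 2 8 - - 2 8 * - -

Post-order on an expression tree gives postfix notation: for each operator, emit left operand, right operand, then the operator.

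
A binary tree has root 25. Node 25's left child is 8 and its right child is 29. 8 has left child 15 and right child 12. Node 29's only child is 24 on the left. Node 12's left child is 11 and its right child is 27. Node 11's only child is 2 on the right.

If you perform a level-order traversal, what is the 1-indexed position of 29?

3

Level-order visits nodes level by level from the root, left to right within each level.
Level 0: 25
Level 1: 8, 29
Level 2: 15, 12, 24
Level 3: 11, 27
Level 4: 2
Full level-order sequence: 25, 8, 29, 15, 12, 24, 11, 27, 2.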